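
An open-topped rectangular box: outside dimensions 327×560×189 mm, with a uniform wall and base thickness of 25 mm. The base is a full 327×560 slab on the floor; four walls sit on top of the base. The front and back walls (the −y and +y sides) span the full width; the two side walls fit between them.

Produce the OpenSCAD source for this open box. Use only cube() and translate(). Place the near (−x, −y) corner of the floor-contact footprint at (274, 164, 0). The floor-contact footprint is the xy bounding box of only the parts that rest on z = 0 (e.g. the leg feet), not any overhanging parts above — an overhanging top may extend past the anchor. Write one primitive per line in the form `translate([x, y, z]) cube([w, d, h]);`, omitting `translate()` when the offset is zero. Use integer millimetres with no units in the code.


translate([274, 164, 0]) cube([327, 560, 25]);
translate([274, 164, 25]) cube([327, 25, 164]);
translate([274, 699, 25]) cube([327, 25, 164]);
translate([274, 189, 25]) cube([25, 510, 164]);
translate([576, 189, 25]) cube([25, 510, 164]);


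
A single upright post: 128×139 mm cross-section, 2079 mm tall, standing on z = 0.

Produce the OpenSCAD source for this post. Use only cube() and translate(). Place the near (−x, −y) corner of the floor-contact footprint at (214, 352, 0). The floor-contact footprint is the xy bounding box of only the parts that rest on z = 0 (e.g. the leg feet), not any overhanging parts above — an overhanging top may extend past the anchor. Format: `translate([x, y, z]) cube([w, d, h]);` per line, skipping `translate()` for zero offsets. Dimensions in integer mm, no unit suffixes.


translate([214, 352, 0]) cube([128, 139, 2079]);


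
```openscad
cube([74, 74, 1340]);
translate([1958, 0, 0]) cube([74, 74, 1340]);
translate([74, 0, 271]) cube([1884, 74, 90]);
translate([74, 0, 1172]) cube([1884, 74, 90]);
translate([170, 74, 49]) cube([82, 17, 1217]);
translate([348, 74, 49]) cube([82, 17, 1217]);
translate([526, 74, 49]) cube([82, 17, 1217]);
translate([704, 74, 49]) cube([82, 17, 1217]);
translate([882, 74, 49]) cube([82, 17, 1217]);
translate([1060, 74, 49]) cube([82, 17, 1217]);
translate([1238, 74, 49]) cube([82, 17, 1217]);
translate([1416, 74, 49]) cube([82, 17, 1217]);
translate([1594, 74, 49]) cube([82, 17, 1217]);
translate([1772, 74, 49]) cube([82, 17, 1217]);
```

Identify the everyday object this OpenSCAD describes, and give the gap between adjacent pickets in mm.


A fence section. The picket gap is 96 mm.

Two posts, two rails, 10 pickets — a fence section. Span 1884 mm holds 10 pickets of 82 mm with 11 equal gaps: ⌊(1884 − 10·82) / 11⌋ = 96 mm.


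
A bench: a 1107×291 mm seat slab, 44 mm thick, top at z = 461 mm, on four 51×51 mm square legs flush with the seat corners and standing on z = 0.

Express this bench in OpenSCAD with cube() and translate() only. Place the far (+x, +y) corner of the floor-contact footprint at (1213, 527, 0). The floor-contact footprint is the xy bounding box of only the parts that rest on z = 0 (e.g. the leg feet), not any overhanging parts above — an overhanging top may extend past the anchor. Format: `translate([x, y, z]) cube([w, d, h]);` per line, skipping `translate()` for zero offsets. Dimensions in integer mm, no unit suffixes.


// leg_h = 461 − 44 = 417
translate([106, 236, 417]) cube([1107, 291, 44]);
translate([106, 236, 0]) cube([51, 51, 417]);
translate([106, 476, 0]) cube([51, 51, 417]);
translate([1162, 236, 0]) cube([51, 51, 417]);
translate([1162, 476, 0]) cube([51, 51, 417]);


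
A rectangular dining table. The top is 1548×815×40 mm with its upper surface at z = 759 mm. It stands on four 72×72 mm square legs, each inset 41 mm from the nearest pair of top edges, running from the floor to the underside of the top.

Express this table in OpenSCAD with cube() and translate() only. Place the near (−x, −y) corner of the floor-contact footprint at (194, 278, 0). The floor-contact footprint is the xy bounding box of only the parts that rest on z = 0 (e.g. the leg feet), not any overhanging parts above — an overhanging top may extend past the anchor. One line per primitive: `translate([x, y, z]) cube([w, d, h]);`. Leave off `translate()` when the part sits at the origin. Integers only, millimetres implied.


translate([153, 237, 719]) cube([1548, 815, 40]);
translate([194, 278, 0]) cube([72, 72, 719]);
translate([1588, 278, 0]) cube([72, 72, 719]);
translate([194, 939, 0]) cube([72, 72, 719]);
translate([1588, 939, 0]) cube([72, 72, 719]);


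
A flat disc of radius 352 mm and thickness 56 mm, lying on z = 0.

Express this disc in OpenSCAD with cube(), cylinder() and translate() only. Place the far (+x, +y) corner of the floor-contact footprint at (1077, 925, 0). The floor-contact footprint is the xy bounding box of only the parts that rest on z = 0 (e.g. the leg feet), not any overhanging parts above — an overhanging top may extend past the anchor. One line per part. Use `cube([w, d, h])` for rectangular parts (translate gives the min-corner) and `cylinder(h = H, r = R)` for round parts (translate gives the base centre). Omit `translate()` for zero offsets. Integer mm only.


translate([725, 573, 0]) cylinder(h = 56, r = 352);


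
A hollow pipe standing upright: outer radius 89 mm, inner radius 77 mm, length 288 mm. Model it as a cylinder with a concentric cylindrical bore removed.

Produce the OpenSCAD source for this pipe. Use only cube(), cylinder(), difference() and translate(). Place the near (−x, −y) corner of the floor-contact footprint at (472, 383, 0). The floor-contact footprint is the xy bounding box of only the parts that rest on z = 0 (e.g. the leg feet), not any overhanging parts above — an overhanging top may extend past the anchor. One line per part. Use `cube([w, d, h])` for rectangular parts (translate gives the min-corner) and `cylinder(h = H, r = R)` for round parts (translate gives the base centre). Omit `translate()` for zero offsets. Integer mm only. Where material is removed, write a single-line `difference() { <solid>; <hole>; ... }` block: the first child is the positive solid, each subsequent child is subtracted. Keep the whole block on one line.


difference() { translate([561, 472, 0]) cylinder(h = 288, r = 89); translate([561, 472, 0]) cylinder(h = 288, r = 77); }


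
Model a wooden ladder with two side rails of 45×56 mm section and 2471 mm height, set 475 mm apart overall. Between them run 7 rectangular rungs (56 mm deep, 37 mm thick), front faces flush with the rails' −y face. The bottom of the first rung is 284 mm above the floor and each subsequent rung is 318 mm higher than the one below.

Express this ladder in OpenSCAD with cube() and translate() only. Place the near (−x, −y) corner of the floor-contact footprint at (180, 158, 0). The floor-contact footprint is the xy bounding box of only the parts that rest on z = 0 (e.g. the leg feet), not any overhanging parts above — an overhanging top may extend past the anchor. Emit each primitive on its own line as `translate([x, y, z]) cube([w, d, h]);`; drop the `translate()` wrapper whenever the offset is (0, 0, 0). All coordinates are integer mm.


// rung span = 475 - 2*45 = 385
// rung[k] z = 284 + k*318
translate([180, 158, 0]) cube([45, 56, 2471]);
translate([610, 158, 0]) cube([45, 56, 2471]);
translate([225, 158, 284]) cube([385, 56, 37]);
translate([225, 158, 602]) cube([385, 56, 37]);
translate([225, 158, 920]) cube([385, 56, 37]);
translate([225, 158, 1238]) cube([385, 56, 37]);
translate([225, 158, 1556]) cube([385, 56, 37]);
translate([225, 158, 1874]) cube([385, 56, 37]);
translate([225, 158, 2192]) cube([385, 56, 37]);


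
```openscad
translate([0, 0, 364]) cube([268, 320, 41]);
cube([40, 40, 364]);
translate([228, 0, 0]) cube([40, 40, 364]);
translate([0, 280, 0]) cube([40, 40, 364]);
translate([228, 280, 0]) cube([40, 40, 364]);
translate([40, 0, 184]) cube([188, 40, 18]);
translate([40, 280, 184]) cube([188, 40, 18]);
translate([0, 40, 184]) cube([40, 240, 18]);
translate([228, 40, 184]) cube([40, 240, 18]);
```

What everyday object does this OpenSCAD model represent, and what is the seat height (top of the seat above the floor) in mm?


A stool. The seat height is 405 mm.

A 268×320×41 slab at z = 364 on four corner posts — a stool. The seat top is 364 + 41 = 405 mm.


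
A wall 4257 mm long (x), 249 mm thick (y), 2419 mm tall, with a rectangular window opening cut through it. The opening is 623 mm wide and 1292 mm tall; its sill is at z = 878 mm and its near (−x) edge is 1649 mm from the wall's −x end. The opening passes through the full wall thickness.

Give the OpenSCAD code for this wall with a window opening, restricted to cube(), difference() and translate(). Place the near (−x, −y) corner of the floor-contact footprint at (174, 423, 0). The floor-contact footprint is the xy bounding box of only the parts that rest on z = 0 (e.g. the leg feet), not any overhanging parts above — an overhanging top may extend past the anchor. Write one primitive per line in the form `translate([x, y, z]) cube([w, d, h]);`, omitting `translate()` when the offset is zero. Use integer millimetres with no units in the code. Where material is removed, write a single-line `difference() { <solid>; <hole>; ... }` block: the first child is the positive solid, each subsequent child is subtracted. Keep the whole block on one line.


difference() { translate([174, 423, 0]) cube([4257, 249, 2419]); translate([1823, 423, 878]) cube([623, 249, 1292]); }


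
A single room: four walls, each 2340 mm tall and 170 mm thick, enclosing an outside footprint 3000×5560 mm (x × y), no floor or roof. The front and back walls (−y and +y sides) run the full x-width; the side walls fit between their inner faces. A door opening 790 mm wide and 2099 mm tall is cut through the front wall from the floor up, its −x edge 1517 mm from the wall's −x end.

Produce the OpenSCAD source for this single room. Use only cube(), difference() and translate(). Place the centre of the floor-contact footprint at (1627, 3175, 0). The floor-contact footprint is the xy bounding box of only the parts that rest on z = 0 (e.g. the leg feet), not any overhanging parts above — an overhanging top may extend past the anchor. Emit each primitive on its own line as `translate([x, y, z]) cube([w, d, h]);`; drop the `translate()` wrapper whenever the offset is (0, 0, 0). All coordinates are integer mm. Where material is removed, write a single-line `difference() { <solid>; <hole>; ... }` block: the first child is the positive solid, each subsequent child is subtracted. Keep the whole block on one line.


difference() { translate([127, 395, 0]) cube([3000, 170, 2340]); translate([1644, 395, 0]) cube([790, 170, 2099]); }
translate([127, 5785, 0]) cube([3000, 170, 2340]);
translate([127, 565, 0]) cube([170, 5220, 2340]);
translate([2957, 565, 0]) cube([170, 5220, 2340]);


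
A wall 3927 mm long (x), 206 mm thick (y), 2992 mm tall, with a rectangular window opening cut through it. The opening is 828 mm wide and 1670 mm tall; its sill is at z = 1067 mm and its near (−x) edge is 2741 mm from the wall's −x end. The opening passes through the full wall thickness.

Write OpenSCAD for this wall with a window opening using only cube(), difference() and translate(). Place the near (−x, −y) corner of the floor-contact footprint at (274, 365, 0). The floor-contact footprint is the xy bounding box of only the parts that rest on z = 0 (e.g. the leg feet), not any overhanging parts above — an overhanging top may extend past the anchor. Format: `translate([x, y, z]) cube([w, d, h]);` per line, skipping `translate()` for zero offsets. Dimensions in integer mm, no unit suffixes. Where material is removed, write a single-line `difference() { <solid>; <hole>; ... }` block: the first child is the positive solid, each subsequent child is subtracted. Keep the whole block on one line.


difference() { translate([274, 365, 0]) cube([3927, 206, 2992]); translate([3015, 365, 1067]) cube([828, 206, 1670]); }


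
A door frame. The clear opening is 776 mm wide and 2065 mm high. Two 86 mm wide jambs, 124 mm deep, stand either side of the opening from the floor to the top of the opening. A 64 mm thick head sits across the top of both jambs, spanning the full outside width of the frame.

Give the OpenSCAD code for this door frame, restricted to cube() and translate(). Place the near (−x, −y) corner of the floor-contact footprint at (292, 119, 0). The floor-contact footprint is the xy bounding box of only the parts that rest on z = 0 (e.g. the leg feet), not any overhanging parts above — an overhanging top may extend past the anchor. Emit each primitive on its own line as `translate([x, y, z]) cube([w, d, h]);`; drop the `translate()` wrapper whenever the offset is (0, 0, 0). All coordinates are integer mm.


translate([292, 119, 0]) cube([86, 124, 2065]);
translate([1154, 119, 0]) cube([86, 124, 2065]);
translate([292, 119, 2065]) cube([948, 124, 64]);


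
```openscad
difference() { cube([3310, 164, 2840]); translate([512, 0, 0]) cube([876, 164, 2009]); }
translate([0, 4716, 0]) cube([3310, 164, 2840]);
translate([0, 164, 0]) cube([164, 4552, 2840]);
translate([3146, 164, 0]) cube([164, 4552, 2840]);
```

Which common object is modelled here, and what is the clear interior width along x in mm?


A single room. The interior width is 2982 mm.

Four walls enclosing a rectangle with a door in the front wall — a room. Outside width 3310 minus two 164 mm walls gives 2982 mm.


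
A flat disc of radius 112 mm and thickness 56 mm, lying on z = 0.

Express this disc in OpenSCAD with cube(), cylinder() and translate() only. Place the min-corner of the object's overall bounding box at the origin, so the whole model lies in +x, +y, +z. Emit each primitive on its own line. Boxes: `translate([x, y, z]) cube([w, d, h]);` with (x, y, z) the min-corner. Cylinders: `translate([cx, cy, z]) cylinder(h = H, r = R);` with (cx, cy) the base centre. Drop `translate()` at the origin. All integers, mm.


translate([112, 112, 0]) cylinder(h = 56, r = 112);


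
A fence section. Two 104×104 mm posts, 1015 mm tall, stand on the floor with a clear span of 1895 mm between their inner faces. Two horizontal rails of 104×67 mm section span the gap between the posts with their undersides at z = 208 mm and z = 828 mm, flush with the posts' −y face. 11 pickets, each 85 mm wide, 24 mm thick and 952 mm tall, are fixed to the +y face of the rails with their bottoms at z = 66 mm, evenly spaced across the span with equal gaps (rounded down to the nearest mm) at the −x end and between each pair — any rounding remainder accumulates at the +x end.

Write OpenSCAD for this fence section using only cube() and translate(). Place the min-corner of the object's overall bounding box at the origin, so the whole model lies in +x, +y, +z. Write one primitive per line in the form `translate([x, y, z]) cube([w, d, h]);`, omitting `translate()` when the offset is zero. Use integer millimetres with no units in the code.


cube([104, 104, 1015]);
translate([1999, 0, 0]) cube([104, 104, 1015]);
translate([104, 0, 208]) cube([1895, 104, 67]);
translate([104, 0, 828]) cube([1895, 104, 67]);
translate([184, 104, 66]) cube([85, 24, 952]);
translate([349, 104, 66]) cube([85, 24, 952]);
translate([514, 104, 66]) cube([85, 24, 952]);
translate([679, 104, 66]) cube([85, 24, 952]);
translate([844, 104, 66]) cube([85, 24, 952]);
translate([1009, 104, 66]) cube([85, 24, 952]);
translate([1174, 104, 66]) cube([85, 24, 952]);
translate([1339, 104, 66]) cube([85, 24, 952]);
translate([1504, 104, 66]) cube([85, 24, 952]);
translate([1669, 104, 66]) cube([85, 24, 952]);
translate([1834, 104, 66]) cube([85, 24, 952]);


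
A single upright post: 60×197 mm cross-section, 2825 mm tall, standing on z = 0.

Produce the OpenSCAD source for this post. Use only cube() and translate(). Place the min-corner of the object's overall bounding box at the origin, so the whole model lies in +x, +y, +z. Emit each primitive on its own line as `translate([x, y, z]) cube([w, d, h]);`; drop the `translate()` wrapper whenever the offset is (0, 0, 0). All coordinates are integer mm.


cube([60, 197, 2825]);


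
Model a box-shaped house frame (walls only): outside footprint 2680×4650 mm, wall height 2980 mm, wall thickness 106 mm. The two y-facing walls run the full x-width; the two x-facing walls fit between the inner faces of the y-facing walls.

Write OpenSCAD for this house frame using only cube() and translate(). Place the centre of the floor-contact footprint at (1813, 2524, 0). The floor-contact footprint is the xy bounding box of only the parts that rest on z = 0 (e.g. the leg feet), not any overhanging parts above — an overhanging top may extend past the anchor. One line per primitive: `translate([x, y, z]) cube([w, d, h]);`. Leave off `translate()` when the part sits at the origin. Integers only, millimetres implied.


translate([473, 199, 0]) cube([2680, 106, 2980]);
translate([473, 4743, 0]) cube([2680, 106, 2980]);
translate([473, 305, 0]) cube([106, 4438, 2980]);
translate([3047, 305, 0]) cube([106, 4438, 2980]);


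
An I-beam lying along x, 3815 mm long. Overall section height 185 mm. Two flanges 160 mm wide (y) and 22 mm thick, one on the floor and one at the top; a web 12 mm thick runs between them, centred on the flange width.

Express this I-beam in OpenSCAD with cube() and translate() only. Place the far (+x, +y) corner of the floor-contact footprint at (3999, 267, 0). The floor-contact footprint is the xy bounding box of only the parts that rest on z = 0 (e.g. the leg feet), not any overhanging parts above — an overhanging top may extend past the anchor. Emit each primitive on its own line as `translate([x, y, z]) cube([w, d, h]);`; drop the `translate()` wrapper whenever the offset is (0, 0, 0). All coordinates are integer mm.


translate([184, 107, 0]) cube([3815, 160, 22]);
translate([184, 181, 22]) cube([3815, 12, 141]);
translate([184, 107, 163]) cube([3815, 160, 22]);


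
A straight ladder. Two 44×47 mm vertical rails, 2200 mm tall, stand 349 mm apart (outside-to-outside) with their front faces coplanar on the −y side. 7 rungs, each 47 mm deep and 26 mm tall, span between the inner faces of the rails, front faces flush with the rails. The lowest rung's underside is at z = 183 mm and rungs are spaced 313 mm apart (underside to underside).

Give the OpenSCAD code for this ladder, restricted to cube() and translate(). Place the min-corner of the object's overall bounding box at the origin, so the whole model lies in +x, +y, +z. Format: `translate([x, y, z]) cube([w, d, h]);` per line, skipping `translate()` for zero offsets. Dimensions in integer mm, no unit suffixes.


// rung span = 349 - 2*44 = 261
// rung[k] z = 183 + k*313
cube([44, 47, 2200]);
translate([305, 0, 0]) cube([44, 47, 2200]);
translate([44, 0, 183]) cube([261, 47, 26]);
translate([44, 0, 496]) cube([261, 47, 26]);
translate([44, 0, 809]) cube([261, 47, 26]);
translate([44, 0, 1122]) cube([261, 47, 26]);
translate([44, 0, 1435]) cube([261, 47, 26]);
translate([44, 0, 1748]) cube([261, 47, 26]);
translate([44, 0, 2061]) cube([261, 47, 26]);


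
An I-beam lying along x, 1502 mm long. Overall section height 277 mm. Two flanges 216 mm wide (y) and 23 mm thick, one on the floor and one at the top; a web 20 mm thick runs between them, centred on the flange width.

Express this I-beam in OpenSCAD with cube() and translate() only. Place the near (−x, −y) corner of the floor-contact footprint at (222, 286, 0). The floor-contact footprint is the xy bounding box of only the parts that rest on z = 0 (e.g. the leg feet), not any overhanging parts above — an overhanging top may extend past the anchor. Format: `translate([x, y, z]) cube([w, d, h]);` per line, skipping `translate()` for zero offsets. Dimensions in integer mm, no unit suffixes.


translate([222, 286, 0]) cube([1502, 216, 23]);
translate([222, 384, 23]) cube([1502, 20, 231]);
translate([222, 286, 254]) cube([1502, 216, 23]);


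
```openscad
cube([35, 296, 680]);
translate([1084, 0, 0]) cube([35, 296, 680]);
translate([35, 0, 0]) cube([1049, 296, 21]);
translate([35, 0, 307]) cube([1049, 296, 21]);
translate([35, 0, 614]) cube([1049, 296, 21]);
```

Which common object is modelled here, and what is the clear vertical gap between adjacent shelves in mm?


A bookshelf. The clear shelf gap is 286 mm.

Two tall side panels with 3 horizontal boards between them — a bookshelf. The first two shelf undersides are at z = 0 and z = 307; with shelf thickness 21, the clear gap is 307 − 0 − 21 = 286 mm.


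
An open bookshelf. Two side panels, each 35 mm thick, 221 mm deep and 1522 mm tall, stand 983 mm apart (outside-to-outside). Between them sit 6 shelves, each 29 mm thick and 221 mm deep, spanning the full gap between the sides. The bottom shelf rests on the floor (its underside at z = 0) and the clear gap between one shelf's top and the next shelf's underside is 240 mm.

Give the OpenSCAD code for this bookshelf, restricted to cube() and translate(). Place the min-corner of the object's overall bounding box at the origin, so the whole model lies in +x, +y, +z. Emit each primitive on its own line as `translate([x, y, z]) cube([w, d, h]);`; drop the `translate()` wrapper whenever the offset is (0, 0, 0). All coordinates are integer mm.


cube([35, 221, 1522]);
translate([948, 0, 0]) cube([35, 221, 1522]);
translate([35, 0, 0]) cube([913, 221, 29]);
translate([35, 0, 269]) cube([913, 221, 29]);
translate([35, 0, 538]) cube([913, 221, 29]);
translate([35, 0, 807]) cube([913, 221, 29]);
translate([35, 0, 1076]) cube([913, 221, 29]);
translate([35, 0, 1345]) cube([913, 221, 29]);


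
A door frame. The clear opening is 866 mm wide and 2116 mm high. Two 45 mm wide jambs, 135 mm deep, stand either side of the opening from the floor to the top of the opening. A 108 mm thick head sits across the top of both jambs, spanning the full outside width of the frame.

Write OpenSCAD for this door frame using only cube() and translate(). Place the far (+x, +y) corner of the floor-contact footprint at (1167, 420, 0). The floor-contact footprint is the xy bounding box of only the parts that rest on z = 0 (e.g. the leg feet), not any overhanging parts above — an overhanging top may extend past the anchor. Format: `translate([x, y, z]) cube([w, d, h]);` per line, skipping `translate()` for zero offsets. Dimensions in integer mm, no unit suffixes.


translate([211, 285, 0]) cube([45, 135, 2116]);
translate([1122, 285, 0]) cube([45, 135, 2116]);
translate([211, 285, 2116]) cube([956, 135, 108]);


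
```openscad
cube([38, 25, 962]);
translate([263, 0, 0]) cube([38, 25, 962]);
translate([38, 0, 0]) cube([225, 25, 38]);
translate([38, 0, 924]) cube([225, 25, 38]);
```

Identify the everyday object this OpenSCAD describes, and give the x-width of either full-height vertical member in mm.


A picture frame. The border width is 38 mm.

Four thin pieces enclosing a rectangular opening — a picture frame. The two full-height stiles are 962 mm tall; the top rail sits at z = 924 and is 38 mm tall, so the border above the opening is 962 − 924 = 38 mm, matching the stile x-width.


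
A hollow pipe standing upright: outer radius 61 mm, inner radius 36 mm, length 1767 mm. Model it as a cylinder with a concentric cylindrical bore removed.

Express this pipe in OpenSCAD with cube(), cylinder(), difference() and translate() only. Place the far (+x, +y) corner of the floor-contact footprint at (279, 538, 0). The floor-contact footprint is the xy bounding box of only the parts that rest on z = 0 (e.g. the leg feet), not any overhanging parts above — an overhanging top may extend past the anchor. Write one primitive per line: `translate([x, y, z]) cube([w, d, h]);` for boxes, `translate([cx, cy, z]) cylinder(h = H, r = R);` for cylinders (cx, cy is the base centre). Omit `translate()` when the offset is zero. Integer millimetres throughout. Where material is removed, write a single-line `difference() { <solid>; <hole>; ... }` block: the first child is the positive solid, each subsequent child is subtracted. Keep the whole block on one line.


difference() { translate([218, 477, 0]) cylinder(h = 1767, r = 61); translate([218, 477, 0]) cylinder(h = 1767, r = 36); }


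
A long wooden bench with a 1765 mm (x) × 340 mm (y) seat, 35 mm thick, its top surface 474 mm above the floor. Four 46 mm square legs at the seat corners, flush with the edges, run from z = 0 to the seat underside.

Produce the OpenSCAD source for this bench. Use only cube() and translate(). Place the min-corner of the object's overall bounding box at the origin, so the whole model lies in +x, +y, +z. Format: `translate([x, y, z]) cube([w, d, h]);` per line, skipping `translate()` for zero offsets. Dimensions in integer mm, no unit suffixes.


// leg_h = 474 − 35 = 439
translate([0, 0, 439]) cube([1765, 340, 35]);
cube([46, 46, 439]);
translate([0, 294, 0]) cube([46, 46, 439]);
translate([1719, 0, 0]) cube([46, 46, 439]);
translate([1719, 294, 0]) cube([46, 46, 439]);


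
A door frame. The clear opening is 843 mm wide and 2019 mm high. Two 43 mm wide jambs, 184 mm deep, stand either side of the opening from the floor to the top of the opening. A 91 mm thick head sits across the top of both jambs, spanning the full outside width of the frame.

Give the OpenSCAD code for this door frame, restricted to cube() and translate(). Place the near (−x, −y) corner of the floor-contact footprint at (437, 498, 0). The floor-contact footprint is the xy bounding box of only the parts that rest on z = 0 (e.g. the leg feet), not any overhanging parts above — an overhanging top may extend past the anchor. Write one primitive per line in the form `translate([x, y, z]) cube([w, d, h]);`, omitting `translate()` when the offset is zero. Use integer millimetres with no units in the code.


translate([437, 498, 0]) cube([43, 184, 2019]);
translate([1323, 498, 0]) cube([43, 184, 2019]);
translate([437, 498, 2019]) cube([929, 184, 91]);


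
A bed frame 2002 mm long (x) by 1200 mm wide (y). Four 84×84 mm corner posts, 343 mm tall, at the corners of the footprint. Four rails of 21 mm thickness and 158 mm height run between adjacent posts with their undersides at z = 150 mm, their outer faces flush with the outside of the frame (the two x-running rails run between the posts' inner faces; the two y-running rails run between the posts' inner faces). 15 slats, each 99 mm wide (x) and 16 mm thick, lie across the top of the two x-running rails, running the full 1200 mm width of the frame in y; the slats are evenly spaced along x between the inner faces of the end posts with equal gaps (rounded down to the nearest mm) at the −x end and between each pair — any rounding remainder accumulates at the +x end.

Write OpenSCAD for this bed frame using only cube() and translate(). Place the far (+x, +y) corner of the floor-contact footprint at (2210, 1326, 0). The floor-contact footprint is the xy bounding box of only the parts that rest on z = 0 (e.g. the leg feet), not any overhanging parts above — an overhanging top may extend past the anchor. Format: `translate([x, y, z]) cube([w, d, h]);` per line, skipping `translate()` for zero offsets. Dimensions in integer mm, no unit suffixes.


// slat z = rail_z + rail_h = 150 + 158 = 308
// slat gap = ⌊(1834 − 15·99) / 16⌋ = 21
translate([208, 126, 0]) cube([84, 84, 343]);
translate([208, 1242, 0]) cube([84, 84, 343]);
translate([2126, 126, 0]) cube([84, 84, 343]);
translate([2126, 1242, 0]) cube([84, 84, 343]);
translate([292, 126, 150]) cube([1834, 21, 158]);
translate([292, 1305, 150]) cube([1834, 21, 158]);
translate([208, 210, 150]) cube([21, 1032, 158]);
translate([2189, 210, 150]) cube([21, 1032, 158]);
translate([313, 126, 308]) cube([99, 1200, 16]);
translate([433, 126, 308]) cube([99, 1200, 16]);
translate([553, 126, 308]) cube([99, 1200, 16]);
translate([673, 126, 308]) cube([99, 1200, 16]);
translate([793, 126, 308]) cube([99, 1200, 16]);
translate([913, 126, 308]) cube([99, 1200, 16]);
translate([1033, 126, 308]) cube([99, 1200, 16]);
translate([1153, 126, 308]) cube([99, 1200, 16]);
translate([1273, 126, 308]) cube([99, 1200, 16]);
translate([1393, 126, 308]) cube([99, 1200, 16]);
translate([1513, 126, 308]) cube([99, 1200, 16]);
translate([1633, 126, 308]) cube([99, 1200, 16]);
translate([1753, 126, 308]) cube([99, 1200, 16]);
translate([1873, 126, 308]) cube([99, 1200, 16]);
translate([1993, 126, 308]) cube([99, 1200, 16]);


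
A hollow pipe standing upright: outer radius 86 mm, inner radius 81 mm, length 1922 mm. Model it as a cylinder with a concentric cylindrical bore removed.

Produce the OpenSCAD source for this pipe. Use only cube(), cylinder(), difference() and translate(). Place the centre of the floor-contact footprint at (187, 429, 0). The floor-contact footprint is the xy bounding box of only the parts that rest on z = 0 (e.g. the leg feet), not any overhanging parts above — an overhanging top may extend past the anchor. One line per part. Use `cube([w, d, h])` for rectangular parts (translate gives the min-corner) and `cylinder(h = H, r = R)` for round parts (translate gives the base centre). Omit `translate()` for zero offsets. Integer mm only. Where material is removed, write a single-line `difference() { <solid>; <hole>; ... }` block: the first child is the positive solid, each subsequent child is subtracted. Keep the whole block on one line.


difference() { translate([187, 429, 0]) cylinder(h = 1922, r = 86); translate([187, 429, 0]) cylinder(h = 1922, r = 81); }


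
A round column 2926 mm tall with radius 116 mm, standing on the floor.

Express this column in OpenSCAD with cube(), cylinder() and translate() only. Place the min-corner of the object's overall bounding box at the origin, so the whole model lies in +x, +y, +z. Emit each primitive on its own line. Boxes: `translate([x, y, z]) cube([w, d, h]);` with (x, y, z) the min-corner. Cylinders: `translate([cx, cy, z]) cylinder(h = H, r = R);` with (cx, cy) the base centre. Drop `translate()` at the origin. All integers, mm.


translate([116, 116, 0]) cylinder(h = 2926, r = 116);


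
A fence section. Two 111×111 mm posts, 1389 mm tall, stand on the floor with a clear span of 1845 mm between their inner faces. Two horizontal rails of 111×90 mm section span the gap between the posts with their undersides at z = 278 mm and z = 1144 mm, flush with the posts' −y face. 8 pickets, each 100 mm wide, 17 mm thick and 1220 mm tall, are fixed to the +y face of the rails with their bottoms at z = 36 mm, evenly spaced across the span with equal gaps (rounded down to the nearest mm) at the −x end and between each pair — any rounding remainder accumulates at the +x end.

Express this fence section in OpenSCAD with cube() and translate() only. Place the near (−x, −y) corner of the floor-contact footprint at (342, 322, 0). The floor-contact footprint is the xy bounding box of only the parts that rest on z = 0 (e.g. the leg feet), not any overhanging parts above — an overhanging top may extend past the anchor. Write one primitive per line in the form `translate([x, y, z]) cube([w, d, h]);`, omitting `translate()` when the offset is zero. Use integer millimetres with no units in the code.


translate([342, 322, 0]) cube([111, 111, 1389]);
translate([2298, 322, 0]) cube([111, 111, 1389]);
translate([453, 322, 278]) cube([1845, 111, 90]);
translate([453, 322, 1144]) cube([1845, 111, 90]);
translate([569, 433, 36]) cube([100, 17, 1220]);
translate([785, 433, 36]) cube([100, 17, 1220]);
translate([1001, 433, 36]) cube([100, 17, 1220]);
translate([1217, 433, 36]) cube([100, 17, 1220]);
translate([1433, 433, 36]) cube([100, 17, 1220]);
translate([1649, 433, 36]) cube([100, 17, 1220]);
translate([1865, 433, 36]) cube([100, 17, 1220]);
translate([2081, 433, 36]) cube([100, 17, 1220]);


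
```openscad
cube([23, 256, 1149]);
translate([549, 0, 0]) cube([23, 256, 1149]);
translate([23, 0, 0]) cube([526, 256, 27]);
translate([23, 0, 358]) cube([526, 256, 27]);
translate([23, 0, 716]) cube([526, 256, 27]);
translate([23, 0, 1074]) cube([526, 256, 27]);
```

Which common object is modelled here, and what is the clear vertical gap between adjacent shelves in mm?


A bookshelf. The clear shelf gap is 331 mm.

Two tall side panels with 4 horizontal boards between them — a bookshelf. The first two shelf undersides are at z = 0 and z = 358; with shelf thickness 27, the clear gap is 358 − 0 − 27 = 331 mm.


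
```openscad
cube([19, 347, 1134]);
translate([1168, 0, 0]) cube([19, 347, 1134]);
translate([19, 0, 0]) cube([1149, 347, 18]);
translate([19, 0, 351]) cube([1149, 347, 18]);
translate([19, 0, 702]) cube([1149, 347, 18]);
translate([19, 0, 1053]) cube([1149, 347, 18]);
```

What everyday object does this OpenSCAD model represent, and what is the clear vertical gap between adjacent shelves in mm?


A bookshelf. The clear shelf gap is 333 mm.

Two tall side panels with 4 horizontal boards between them — a bookshelf. The first two shelf undersides are at z = 0 and z = 351; with shelf thickness 18, the clear gap is 351 − 0 − 18 = 333 mm.


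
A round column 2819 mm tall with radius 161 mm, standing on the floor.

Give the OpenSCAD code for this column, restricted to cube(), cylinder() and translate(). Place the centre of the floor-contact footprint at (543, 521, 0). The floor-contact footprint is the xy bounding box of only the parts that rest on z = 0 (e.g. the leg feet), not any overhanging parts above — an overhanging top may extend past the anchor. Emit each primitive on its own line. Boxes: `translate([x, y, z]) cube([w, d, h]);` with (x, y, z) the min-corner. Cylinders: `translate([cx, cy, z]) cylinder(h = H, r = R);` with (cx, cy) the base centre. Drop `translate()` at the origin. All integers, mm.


translate([543, 521, 0]) cylinder(h = 2819, r = 161);


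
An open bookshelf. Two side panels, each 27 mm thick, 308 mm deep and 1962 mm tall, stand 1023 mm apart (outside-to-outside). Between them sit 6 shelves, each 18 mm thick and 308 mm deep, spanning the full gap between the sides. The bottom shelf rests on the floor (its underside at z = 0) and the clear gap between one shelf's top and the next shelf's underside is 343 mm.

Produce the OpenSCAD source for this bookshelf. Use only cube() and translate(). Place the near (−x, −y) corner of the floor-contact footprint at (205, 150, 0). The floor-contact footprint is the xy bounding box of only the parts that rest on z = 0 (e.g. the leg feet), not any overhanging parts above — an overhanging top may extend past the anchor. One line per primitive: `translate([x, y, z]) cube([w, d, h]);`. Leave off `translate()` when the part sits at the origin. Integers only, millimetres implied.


translate([205, 150, 0]) cube([27, 308, 1962]);
translate([1201, 150, 0]) cube([27, 308, 1962]);
translate([232, 150, 0]) cube([969, 308, 18]);
translate([232, 150, 361]) cube([969, 308, 18]);
translate([232, 150, 722]) cube([969, 308, 18]);
translate([232, 150, 1083]) cube([969, 308, 18]);
translate([232, 150, 1444]) cube([969, 308, 18]);
translate([232, 150, 1805]) cube([969, 308, 18]);


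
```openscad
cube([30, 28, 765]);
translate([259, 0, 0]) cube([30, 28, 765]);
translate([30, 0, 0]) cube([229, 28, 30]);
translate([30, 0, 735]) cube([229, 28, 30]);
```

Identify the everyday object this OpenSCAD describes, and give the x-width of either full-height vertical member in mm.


A picture frame. The border width is 30 mm.

Four thin pieces enclosing a rectangular opening — a picture frame. The two full-height stiles are 765 mm tall; the top rail sits at z = 735 and is 30 mm tall, so the border above the opening is 765 − 735 = 30 mm, matching the stile x-width.


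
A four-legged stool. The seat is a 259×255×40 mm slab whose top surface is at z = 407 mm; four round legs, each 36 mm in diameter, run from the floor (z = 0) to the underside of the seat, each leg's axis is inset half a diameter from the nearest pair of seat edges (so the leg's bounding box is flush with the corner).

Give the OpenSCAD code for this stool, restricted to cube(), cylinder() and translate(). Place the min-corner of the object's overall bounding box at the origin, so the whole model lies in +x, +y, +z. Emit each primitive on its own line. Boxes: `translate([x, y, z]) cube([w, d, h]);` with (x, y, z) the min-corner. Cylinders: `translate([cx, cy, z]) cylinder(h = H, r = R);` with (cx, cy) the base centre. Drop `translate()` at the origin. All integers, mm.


// leg_h = 407 - 40 = 367
translate([0, 0, 367]) cube([259, 255, 40]);
translate([18, 18, 0]) cylinder(h = 367, r = 18);
translate([241, 18, 0]) cylinder(h = 367, r = 18);
translate([18, 237, 0]) cylinder(h = 367, r = 18);
translate([241, 237, 0]) cylinder(h = 367, r = 18);


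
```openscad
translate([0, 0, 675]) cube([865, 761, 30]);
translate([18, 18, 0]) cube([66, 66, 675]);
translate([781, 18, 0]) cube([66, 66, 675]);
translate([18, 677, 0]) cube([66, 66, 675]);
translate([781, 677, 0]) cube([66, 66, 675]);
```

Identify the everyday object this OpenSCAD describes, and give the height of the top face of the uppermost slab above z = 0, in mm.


A table. The table height is 705 mm.

A 865×761×30 slab sits at z = 675 on four 66 mm square posts — a table. The top surface is at 675 + 30 = 705 mm.


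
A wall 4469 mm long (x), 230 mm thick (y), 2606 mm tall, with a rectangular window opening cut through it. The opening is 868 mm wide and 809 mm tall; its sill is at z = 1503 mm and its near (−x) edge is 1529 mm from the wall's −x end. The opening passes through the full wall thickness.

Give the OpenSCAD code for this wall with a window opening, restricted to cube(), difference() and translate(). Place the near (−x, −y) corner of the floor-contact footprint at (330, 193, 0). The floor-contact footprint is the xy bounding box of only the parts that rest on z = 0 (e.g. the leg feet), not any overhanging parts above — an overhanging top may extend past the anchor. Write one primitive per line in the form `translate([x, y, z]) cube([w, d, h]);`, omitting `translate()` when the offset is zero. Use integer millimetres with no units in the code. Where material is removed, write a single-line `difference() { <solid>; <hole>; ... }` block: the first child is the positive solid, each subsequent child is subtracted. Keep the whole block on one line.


difference() { translate([330, 193, 0]) cube([4469, 230, 2606]); translate([1859, 193, 1503]) cube([868, 230, 809]); }


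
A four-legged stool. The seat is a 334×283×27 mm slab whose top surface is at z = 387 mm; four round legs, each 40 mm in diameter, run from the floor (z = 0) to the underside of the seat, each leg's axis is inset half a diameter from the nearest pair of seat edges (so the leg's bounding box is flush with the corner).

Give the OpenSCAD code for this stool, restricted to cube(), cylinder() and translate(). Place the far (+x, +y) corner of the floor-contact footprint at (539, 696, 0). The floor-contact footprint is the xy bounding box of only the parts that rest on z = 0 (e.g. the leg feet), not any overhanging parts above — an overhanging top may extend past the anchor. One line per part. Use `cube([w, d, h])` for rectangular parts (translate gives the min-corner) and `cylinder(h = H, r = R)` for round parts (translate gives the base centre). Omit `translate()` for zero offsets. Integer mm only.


translate([205, 413, 360]) cube([334, 283, 27]);
translate([225, 433, 0]) cylinder(h = 360, r = 20);
translate([519, 433, 0]) cylinder(h = 360, r = 20);
translate([225, 676, 0]) cylinder(h = 360, r = 20);
translate([519, 676, 0]) cylinder(h = 360, r = 20);


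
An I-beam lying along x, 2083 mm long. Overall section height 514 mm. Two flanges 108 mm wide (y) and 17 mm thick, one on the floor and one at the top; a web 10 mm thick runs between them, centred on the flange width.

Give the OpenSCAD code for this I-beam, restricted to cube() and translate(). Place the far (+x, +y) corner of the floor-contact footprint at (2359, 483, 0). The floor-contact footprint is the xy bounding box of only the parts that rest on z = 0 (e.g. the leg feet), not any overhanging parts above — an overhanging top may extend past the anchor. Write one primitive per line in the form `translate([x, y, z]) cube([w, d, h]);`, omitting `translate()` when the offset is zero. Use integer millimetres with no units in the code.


translate([276, 375, 0]) cube([2083, 108, 17]);
translate([276, 424, 17]) cube([2083, 10, 480]);
translate([276, 375, 497]) cube([2083, 108, 17]);
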